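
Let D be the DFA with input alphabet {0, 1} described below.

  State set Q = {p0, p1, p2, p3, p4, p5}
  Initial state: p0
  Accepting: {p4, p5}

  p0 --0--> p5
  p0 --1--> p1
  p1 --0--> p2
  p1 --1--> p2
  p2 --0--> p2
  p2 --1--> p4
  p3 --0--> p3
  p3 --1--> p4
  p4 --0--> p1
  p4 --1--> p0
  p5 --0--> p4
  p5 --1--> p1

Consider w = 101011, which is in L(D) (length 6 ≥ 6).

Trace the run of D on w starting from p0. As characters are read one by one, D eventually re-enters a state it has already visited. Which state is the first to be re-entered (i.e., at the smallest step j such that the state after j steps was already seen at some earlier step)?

p1

State sequence: p0 -1-> p1 -0-> p2 -1-> p4 -0-> p1 -1-> p2 -1-> p4
First repeat at step 4: p1 was already visited.

The earliest repeat is at step j = 4: D is in p1, which it already visited at step i = 1.
Since D has 6 states, any run of length ≥ 6 visits 6+1 states, so by pigeonhole some state repeats within the first 6 steps — that repeat gives the pumpable loop.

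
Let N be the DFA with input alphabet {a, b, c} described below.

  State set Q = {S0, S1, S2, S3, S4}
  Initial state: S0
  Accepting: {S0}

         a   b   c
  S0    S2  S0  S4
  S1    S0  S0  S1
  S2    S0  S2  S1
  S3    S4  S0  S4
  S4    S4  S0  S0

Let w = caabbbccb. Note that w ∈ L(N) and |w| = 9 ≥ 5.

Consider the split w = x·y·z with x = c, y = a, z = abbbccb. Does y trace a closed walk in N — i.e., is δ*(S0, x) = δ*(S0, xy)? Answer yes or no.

yes

Run of N on the first 2 characters of w = c a:
  step 0: S0  (start)
  step 1: S4  (read c: S0→S4)
  step 2: S4  (read a: S4→S4)

After x (step 1): S4. After xy (step 2): S4.
They match, so y = a drives N around a cycle from S4 back to itself; pumping y any number of times keeps N in S4 before reading z, and xyⁱz ∈ L(N) for every i ≥ 0.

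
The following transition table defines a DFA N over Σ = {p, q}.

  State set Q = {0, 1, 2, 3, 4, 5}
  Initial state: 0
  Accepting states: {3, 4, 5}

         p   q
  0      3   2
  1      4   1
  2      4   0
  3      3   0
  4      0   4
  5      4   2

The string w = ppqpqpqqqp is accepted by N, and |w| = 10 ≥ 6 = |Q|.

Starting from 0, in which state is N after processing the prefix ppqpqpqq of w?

Run of N on the first 8 characters of w = p p q p q p q q:
  step 0: 0  (start)
  step 1: 3  (read p: 0→3)
  step 2: 3  (read p: 3→3)
  step 3: 0  (read q: 3→0)
  step 4: 3  (read p: 0→3)
  step 5: 0  (read q: 3→0)
  step 6: 3  (read p: 0→3)
  step 7: 0  (read q: 3→0)
  step 8: 2  (read q: 0→2)

After reading 8 characters, N is in state 2.

2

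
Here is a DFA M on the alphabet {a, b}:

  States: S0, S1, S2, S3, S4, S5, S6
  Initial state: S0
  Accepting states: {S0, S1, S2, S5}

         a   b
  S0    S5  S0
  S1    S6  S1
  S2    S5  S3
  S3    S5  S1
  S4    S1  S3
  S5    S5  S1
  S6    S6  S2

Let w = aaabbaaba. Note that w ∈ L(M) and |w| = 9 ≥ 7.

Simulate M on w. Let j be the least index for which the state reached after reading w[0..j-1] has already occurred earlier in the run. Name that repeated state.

S5

State sequence: S0 -a-> S5 -a-> S5 -a-> S5 -b-> S1 -b-> S1 -a-> S6 -a-> S6 -b-> S2 -a-> S5
First repeat at step 2: S5 was already visited.

The earliest repeat is at step j = 2: M is in S5, which it already visited at step i = 1.
Pumping length from the standard proof: p = 7 (the number of states). The repeated state found above gives |xy| = j ≤ 7 and |y| = j − i ≥ 1.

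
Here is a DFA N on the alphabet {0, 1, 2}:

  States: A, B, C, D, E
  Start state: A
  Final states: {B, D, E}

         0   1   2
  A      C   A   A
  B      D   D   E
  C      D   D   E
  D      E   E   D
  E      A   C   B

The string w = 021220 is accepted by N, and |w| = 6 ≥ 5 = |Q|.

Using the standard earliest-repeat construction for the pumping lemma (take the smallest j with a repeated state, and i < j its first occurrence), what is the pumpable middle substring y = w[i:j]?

Run of N on w = 0 2 1 2 2 0:
  step 0: A  (start)
  step 1: C  (read 0: A→C)
  step 2: E  (read 2: C→E)
  step 3: C  (read 1: E→C)   ← first repeat (C seen earlier)
  step 4: E  (read 2: C→E)
  step 5: B  (read 2: E→B)
  step 6: D  (read 0: B→D)

So i = 1, j = 3, giving x = w[0:1] = 0, y = w[1:3] = 21, z = w[3:6] = 220.
Check: |xy| = 3 ≤ 5 and |y| = 2 ≥ 1. Reading y takes N from C back to C, so every xyⁱz is accepted.
Since N has 5 states, any run of length ≥ 5 visits 5+1 states, so by pigeonhole some state repeats within the first 5 steps — that repeat gives the pumpable loop.

21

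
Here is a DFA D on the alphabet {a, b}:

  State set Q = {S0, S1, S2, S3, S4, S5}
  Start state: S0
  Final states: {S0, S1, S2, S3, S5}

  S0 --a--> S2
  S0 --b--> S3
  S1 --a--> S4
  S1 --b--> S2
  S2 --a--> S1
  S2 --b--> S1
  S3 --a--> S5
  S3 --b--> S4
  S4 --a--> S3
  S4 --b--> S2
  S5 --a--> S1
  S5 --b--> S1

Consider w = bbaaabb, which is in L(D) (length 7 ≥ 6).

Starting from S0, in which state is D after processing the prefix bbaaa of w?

Run of D on the first 5 characters of w = b b a a a:
  step 0: S0  (start)
  step 1: S3  (read b: S0→S3)
  step 2: S4  (read b: S3→S4)
  step 3: S3  (read a: S4→S3)
  step 4: S5  (read a: S3→S5)
  step 5: S1  (read a: S5→S1)

After reading 5 characters, D is in state S1.
(This kind of state-tracing is the core of the pumping-lemma construction: with 6 states, pigeonhole forces a repeat within the first 6 steps.)

S1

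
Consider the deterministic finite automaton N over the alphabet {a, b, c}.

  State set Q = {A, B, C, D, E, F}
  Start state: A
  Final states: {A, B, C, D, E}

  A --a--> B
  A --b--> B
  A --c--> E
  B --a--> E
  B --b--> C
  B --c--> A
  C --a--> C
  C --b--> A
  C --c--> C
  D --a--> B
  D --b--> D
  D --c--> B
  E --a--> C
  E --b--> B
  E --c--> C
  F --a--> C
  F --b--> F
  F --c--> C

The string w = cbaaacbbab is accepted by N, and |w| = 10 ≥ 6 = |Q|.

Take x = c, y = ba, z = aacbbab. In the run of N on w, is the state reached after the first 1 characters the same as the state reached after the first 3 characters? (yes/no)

yes

State sequence: A -c-> E -b-> B -a-> E

After x (step 1): E. After xy (step 3): E.
They match, so y = ba drives N around a cycle from E back to itself; pumping y any number of times keeps N in E before reading z, and xyⁱz ∈ L(N) for every i ≥ 0.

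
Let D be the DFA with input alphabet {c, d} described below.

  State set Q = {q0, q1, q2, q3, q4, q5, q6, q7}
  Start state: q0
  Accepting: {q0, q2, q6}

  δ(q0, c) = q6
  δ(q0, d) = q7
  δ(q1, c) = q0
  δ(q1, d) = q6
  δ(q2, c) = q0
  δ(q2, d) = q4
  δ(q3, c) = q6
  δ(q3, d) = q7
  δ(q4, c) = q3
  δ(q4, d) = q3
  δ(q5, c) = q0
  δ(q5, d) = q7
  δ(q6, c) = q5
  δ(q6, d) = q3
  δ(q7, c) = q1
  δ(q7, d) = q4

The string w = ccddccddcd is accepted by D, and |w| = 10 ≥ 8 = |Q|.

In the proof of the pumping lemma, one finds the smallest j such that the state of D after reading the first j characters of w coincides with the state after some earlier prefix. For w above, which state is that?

q6

State sequence: q0 -c-> q6 -c-> q5 -d-> q7 -d-> q4 -c-> q3 -c-> q6 -d-> q3 -d-> q7 -c-> q1 -d-> q6
First repeat at step 6: q6 was already visited.

The earliest repeat is at step j = 6: D is in q6, which it already visited at step i = 1.
Pumping length from the standard proof: p = 8 (the number of states). The repeated state found above gives |xy| = j ≤ 8 and |y| = j − i ≥ 1.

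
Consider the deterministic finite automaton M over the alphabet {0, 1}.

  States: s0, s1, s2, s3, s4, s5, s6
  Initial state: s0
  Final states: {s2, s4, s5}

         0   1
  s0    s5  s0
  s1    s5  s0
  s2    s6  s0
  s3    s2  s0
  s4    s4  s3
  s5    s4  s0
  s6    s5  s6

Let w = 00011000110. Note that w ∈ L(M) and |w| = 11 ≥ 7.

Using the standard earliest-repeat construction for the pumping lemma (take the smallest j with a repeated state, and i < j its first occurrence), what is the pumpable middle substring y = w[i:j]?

0

State sequence: s0 -0-> s5 -0-> s4 -0-> s4 -1-> s3 -1-> s0 -0-> s5 -0-> s4 -0-> s4 -1-> s3 -1-> s0 -0-> s5
First repeat at step 3: s4 was already visited.

So i = 2, j = 3, giving x = w[0:2] = 00, y = w[2:3] = 0, z = w[3:11] = 11000110.
Check: |xy| = 3 ≤ 7 and |y| = 1 ≥ 1. Reading y takes M from s4 back to s4, so every xyⁱz is accepted.
The DFA has 7 states, so the proof of the pumping lemma guarantees a repeated state among the first 7+1 visited; the segment between the two visits is the pumpable y.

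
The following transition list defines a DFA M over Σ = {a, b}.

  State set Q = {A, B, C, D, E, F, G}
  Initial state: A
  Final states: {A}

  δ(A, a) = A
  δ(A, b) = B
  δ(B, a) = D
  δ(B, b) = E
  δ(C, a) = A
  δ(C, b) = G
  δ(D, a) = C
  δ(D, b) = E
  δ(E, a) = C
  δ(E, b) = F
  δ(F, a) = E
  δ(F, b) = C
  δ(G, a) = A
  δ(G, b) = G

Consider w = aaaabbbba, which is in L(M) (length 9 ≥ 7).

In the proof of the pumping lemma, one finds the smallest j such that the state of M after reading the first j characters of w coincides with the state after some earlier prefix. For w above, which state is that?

A

Run of M on w = a a a a b b b b a:
  step 0: A  (start)
  step 1: A  (read a: A→A)   ← first repeat (A seen earlier)
  step 2: A  (read a: A→A)
  step 3: A  (read a: A→A)
  step 4: A  (read a: A→A)
  step 5: B  (read b: A→B)
  step 6: E  (read b: B→E)
  step 7: F  (read b: E→F)
  step 8: C  (read b: F→C)
  step 9: A  (read a: C→A)

The earliest repeat is at step j = 1: M is in A, which it already visited at step i = 0.
With |Q| = 7, pigeonhole forces a state repeat no later than step 7; the substring read between the first and second visits to that state can be pumped.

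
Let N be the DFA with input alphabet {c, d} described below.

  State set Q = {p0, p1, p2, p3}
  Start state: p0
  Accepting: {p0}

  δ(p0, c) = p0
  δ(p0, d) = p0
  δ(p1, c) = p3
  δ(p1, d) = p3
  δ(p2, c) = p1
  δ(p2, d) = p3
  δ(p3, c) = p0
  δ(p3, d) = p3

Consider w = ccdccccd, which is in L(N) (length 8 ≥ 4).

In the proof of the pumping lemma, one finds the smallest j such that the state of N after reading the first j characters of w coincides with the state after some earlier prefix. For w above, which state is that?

p0

Run of N on w = c c d c c c c d:
  step 0: p0  (start)
  step 1: p0  (read c: p0→p0)   ← first repeat (p0 seen earlier)
  step 2: p0  (read c: p0→p0)
  step 3: p0  (read d: p0→p0)
  step 4: p0  (read c: p0→p0)
  step 5: p0  (read c: p0→p0)
  step 6: p0  (read c: p0→p0)
  step 7: p0  (read c: p0→p0)
  step 8: p0  (read d: p0→p0)

The earliest repeat is at step j = 1: N is in p0, which it already visited at step i = 0.
Since N has 4 states, any run of length ≥ 4 visits 4+1 states, so by pigeonhole some state repeats within the first 4 steps — that repeat gives the pumpable loop.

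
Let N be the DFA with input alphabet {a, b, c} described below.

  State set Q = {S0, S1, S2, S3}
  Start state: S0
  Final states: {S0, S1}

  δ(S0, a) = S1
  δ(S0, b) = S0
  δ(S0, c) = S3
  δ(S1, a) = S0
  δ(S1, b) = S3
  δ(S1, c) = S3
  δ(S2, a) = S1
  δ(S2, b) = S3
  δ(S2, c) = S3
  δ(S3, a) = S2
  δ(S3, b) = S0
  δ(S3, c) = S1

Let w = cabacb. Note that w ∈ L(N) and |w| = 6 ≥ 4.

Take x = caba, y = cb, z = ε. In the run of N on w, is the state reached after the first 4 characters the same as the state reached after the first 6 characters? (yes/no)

no

State sequence: S0 -c-> S3 -a-> S2 -b-> S3 -a-> S2 -c-> S3 -b-> S0

After x (step 4): S2. After xy (step 6): S0.
They differ (S2 ≠ S0), so y is not a cycle from the state after x; this split is not the one the pumping-lemma construction produces, and pumping y need not keep the string in L(N).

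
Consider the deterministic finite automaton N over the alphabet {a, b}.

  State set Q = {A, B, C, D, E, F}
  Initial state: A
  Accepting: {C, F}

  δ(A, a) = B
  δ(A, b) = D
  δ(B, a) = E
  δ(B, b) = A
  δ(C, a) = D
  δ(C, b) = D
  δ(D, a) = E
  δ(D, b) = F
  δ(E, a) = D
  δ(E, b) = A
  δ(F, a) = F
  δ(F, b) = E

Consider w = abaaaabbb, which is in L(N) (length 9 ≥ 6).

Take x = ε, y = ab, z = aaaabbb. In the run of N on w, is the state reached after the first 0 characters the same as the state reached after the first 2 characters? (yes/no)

yes

Run of N on the first 2 characters of w = a b:
  step 0: A  (start)
  step 1: B  (read a: A→B)
  step 2: A  (read b: B→A)

After x (step 0): A. After xy (step 2): A.
They match, so y = ab drives N around a cycle from A back to itself; pumping y any number of times keeps N in A before reading z, and xyⁱz ∈ L(N) for every i ≥ 0.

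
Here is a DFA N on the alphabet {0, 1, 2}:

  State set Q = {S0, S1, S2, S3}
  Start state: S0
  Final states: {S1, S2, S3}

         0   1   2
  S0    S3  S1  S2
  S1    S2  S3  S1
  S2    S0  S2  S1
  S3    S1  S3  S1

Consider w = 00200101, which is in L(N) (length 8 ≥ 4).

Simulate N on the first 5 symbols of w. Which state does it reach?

State sequence: S0 -0-> S3 -0-> S1 -2-> S1 -0-> S2 -0-> S0

After reading 5 characters, N is in state S0.

S0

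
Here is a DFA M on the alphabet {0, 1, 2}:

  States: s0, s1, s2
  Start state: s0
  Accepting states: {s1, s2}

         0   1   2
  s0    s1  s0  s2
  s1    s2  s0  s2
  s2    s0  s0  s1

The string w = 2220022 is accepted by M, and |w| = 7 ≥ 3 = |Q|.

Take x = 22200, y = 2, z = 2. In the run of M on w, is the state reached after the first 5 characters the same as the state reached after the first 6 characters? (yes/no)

Run of M on the first 6 characters of w = 2 2 2 0 0 2:
  step 0: s0  (start)
  step 1: s2  (read 2: s0→s2)
  step 2: s1  (read 2: s2→s1)
  step 3: s2  (read 2: s1→s2)
  step 4: s0  (read 0: s2→s0)
  step 5: s1  (read 0: s0→s1)
  step 6: s2  (read 2: s1→s2)

After x (step 5): s1. After xy (step 6): s2.
They differ (s1 ≠ s2), so y is not a cycle from the state after x; this split is not the one the pumping-lemma construction produces, and pumping y need not keep the string in L(M).

no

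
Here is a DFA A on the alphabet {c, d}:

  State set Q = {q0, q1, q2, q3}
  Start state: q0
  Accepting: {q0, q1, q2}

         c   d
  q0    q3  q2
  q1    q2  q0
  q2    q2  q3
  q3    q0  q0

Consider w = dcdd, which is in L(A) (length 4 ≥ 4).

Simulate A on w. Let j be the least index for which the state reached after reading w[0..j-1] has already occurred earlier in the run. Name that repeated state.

q2

Run of A on w = d c d d:
  step 0: q0  (start)
  step 1: q2  (read d: q0→q2)
  step 2: q2  (read c: q2→q2)   ← first repeat (q2 seen earlier)
  step 3: q3  (read d: q2→q3)
  step 4: q0  (read d: q3→q0)

The earliest repeat is at step j = 2: A is in q2, which it already visited at step i = 1.
The DFA has 4 states, so the proof of the pumping lemma guarantees a repeated state among the first 4+1 visited; the segment between the two visits is the pumpable y.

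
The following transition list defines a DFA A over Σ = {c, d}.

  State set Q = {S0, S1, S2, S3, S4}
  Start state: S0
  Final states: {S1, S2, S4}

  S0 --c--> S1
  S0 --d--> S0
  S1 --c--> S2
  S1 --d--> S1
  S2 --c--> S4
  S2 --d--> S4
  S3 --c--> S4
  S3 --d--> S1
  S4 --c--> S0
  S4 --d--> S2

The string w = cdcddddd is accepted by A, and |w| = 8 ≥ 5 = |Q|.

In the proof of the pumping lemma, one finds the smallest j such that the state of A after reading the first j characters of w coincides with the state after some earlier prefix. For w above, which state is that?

S1

State sequence: S0 -c-> S1 -d-> S1 -c-> S2 -d-> S4 -d-> S2 -d-> S4 -d-> S2 -d-> S4
First repeat at step 2: S1 was already visited.

The earliest repeat is at step j = 2: A is in S1, which it already visited at step i = 1.
Since A has 5 states, any run of length ≥ 5 visits 5+1 states, so by pigeonhole some state repeats within the first 5 steps — that repeat gives the pumpable loop.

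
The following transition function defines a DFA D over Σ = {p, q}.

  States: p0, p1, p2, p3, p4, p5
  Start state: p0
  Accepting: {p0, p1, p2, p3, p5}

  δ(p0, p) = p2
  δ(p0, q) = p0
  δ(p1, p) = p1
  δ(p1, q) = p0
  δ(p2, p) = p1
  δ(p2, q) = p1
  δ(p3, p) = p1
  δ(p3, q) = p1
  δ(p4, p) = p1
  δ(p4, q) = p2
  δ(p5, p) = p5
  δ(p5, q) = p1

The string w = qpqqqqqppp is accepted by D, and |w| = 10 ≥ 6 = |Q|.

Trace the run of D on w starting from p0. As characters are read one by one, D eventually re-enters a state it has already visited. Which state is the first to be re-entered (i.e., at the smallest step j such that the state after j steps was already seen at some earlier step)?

p0

State sequence: p0 -q-> p0 -p-> p2 -q-> p1 -q-> p0 -q-> p0 -q-> p0 -q-> p0 -p-> p2 -p-> p1 -p-> p1
First repeat at step 1: p0 was already visited.

The earliest repeat is at step j = 1: D is in p0, which it already visited at step i = 0.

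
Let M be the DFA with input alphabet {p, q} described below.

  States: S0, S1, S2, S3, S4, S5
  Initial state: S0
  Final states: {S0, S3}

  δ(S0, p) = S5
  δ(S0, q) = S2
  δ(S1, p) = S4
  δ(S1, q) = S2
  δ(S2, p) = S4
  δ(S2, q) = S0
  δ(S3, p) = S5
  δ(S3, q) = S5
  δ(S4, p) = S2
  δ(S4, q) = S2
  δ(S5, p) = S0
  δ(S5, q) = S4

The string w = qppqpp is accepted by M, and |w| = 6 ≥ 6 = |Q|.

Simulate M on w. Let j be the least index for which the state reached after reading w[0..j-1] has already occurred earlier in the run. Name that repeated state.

S2

State sequence: S0 -q-> S2 -p-> S4 -p-> S2 -q-> S0 -p-> S5 -p-> S0
First repeat at step 3: S2 was already visited.

The earliest repeat is at step j = 3: M is in S2, which it already visited at step i = 1.
Since M has 6 states, any run of length ≥ 6 visits 6+1 states, so by pigeonhole some state repeats within the first 6 steps — that repeat gives the pumpable loop.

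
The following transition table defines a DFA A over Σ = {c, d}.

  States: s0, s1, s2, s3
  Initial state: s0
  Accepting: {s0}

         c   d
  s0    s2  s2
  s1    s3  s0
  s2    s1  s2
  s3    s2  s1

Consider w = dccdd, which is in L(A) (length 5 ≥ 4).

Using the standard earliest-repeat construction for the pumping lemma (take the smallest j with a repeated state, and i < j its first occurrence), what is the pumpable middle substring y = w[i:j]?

cd

State sequence: s0 -d-> s2 -c-> s1 -c-> s3 -d-> s1 -d-> s0
First repeat at step 4: s1 was already visited.

So i = 2, j = 4, giving x = w[0:2] = dc, y = w[2:4] = cd, z = w[4:5] = d.
Check: |xy| = 4 ≤ 4 and |y| = 2 ≥ 1. Reading y takes A from s1 back to s1, so every xyⁱz is accepted.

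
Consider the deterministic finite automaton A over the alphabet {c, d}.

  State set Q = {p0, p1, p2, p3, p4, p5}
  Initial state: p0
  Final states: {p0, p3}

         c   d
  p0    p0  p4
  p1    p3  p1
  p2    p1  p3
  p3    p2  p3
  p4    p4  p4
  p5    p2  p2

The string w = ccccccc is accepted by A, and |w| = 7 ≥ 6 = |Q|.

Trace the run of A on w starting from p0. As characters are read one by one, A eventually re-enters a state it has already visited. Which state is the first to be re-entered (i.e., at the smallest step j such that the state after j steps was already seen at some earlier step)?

p0

Run of A on w = c c c c c c c:
  step 0: p0  (start)
  step 1: p0  (read c: p0→p0)   ← first repeat (p0 seen earlier)
  step 2: p0  (read c: p0→p0)
  step 3: p0  (read c: p0→p0)
  step 4: p0  (read c: p0→p0)
  step 5: p0  (read c: p0→p0)
  step 6: p0  (read c: p0→p0)
  step 7: p0  (read c: p0→p0)

The earliest repeat is at step j = 1: A is in p0, which it already visited at step i = 0.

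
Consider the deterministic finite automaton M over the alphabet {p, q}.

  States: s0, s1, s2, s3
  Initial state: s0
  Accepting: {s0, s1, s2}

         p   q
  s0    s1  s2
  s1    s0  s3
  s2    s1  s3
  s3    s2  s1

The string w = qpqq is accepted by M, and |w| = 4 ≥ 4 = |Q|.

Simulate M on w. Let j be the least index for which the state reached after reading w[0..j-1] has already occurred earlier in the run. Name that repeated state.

s1

Run of M on w = q p q q:
  step 0: s0  (start)
  step 1: s2  (read q: s0→s2)
  step 2: s1  (read p: s2→s1)
  step 3: s3  (read q: s1→s3)
  step 4: s1  (read q: s3→s1)   ← first repeat (s1 seen earlier)

The earliest repeat is at step j = 4: M is in s1, which it already visited at step i = 2.
Pumping length from the standard proof: p = 4 (the number of states). The repeated state found above gives |xy| = j ≤ 4 and |y| = j − i ≥ 1.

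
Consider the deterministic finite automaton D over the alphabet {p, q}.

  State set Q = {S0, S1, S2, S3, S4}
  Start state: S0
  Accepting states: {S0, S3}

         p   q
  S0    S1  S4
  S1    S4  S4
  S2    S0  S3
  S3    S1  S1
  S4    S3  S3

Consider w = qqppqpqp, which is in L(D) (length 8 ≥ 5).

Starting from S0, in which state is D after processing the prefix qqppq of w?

Run of D on the first 5 characters of w = q q p p q:
  step 0: S0  (start)
  step 1: S4  (read q: S0→S4)
  step 2: S3  (read q: S4→S3)
  step 3: S1  (read p: S3→S1)
  step 4: S4  (read p: S1→S4)
  step 5: S3  (read q: S4→S3)

After reading 5 characters, D is in state S3.

S3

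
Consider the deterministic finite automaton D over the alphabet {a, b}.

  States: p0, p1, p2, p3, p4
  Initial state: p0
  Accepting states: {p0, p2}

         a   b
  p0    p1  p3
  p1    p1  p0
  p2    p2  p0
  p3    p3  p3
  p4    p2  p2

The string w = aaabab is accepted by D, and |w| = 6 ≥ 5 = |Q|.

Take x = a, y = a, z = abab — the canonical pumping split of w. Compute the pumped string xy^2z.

aaaabab

xy^2z = a·a·a·abab = aaaabab.
Reading y = a takes D from p1 back to p1, so after x·y·y the machine is still in p1, and z then leads to the accepting state p0. Hence aaaabab ∈ L(D).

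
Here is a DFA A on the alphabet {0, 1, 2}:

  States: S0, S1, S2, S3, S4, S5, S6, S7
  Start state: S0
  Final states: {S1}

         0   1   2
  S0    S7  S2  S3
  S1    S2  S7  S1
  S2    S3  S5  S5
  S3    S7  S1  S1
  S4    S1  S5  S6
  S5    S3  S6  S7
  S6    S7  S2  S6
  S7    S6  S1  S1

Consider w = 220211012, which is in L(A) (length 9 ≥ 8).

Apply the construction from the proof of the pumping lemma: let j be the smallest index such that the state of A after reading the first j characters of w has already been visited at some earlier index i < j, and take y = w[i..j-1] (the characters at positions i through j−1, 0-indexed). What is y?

Run of A on w = 2 2 0 2 1 1 0 1 2:
  step 0: S0  (start)
  step 1: S3  (read 2: S0→S3)
  step 2: S1  (read 2: S3→S1)
  step 3: S2  (read 0: S1→S2)
  step 4: S5  (read 2: S2→S5)
  step 5: S6  (read 1: S5→S6)
  step 6: S2  (read 1: S6→S2)   ← first repeat (S2 seen earlier)
  step 7: S3  (read 0: S2→S3)
  step 8: S1  (read 1: S3→S1)
  step 9: S1  (read 2: S1→S1)

So i = 3, j = 6, giving x = w[0:3] = 220, y = w[3:6] = 211, z = w[6:9] = 012.
Check: |xy| = 6 ≤ 8 and |y| = 3 ≥ 1. Reading y takes A from S2 back to S2, so every xyⁱz is accepted.
Pumping length from the standard proof: p = 8 (the number of states). The repeated state found above gives |xy| = j ≤ 8 and |y| = j − i ≥ 1.

211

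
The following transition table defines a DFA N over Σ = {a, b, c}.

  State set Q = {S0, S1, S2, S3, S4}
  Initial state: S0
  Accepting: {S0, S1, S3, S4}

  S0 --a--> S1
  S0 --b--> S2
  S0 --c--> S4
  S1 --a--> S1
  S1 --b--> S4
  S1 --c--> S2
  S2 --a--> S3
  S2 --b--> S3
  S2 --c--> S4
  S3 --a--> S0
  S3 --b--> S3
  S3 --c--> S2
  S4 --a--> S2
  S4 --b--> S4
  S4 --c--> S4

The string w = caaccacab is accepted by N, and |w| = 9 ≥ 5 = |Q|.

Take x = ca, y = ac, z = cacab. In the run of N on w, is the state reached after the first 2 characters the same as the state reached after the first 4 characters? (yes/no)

yes

State sequence: S0 -c-> S4 -a-> S2 -a-> S3 -c-> S2

After x (step 2): S2. After xy (step 4): S2.
They match, so y = ac drives N around a cycle from S2 back to itself; pumping y any number of times keeps N in S2 before reading z, and xyⁱz ∈ L(N) for every i ≥ 0.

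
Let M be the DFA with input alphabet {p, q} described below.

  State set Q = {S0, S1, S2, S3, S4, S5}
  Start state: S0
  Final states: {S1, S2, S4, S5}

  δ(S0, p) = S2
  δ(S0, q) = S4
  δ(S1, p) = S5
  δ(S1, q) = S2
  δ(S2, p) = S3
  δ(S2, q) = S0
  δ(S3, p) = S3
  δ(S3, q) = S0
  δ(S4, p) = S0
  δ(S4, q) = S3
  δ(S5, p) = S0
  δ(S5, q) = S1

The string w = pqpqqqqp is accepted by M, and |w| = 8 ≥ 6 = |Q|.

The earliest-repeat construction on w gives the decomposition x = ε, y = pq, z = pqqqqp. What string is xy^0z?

pqqqqp

xy⁰z = xz = ε·pqqqqp = pqqqqp.
Reading y = pq takes M from S0 back to S0, so after x the machine is still in S0, and z then leads to the accepting state S2. Hence pqqqqp ∈ L(M).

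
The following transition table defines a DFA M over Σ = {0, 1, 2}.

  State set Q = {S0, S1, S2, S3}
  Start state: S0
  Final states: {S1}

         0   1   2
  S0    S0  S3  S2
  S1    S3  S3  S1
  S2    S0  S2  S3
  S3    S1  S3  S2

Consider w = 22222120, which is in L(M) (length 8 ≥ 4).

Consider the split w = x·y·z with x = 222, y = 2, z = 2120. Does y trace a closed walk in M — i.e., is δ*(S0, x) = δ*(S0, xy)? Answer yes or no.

no

State sequence: S0 -2-> S2 -2-> S3 -2-> S2 -2-> S3

After x (step 3): S2. After xy (step 4): S3.
They differ (S2 ≠ S3), so y is not a cycle from the state after x; this split is not the one the pumping-lemma construction produces, and pumping y need not keep the string in L(M).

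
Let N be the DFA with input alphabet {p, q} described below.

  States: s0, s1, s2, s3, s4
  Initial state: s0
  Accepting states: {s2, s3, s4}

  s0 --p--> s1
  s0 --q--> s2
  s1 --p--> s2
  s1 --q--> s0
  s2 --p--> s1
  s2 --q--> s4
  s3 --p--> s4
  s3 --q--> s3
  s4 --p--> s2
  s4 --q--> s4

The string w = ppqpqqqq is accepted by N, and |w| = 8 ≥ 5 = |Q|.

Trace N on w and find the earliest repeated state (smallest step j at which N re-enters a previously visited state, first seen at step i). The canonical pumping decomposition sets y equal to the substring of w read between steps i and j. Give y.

qp

State sequence: s0 -p-> s1 -p-> s2 -q-> s4 -p-> s2 -q-> s4 -q-> s4 -q-> s4 -q-> s4
First repeat at step 4: s2 was already visited.

So i = 2, j = 4, giving x = w[0:2] = pp, y = w[2:4] = qp, z = w[4:8] = qqqq.
Check: |xy| = 4 ≤ 5 and |y| = 2 ≥ 1. Reading y takes N from s2 back to s2, so every xyⁱz is accepted.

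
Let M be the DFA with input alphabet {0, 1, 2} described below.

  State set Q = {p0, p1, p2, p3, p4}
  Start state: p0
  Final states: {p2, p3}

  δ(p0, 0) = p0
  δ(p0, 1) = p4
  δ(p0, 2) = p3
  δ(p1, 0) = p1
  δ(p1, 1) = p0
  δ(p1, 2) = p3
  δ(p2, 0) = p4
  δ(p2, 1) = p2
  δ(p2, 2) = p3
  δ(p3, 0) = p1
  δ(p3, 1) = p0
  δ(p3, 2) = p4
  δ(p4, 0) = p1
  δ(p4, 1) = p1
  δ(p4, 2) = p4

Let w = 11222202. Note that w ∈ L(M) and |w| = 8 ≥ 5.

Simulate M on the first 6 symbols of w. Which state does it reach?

Run of M on the first 6 characters of w = 1 1 2 2 2 2:
  step 0: p0  (start)
  step 1: p4  (read 1: p0→p4)
  step 2: p1  (read 1: p4→p1)
  step 3: p3  (read 2: p1→p3)
  step 4: p4  (read 2: p3→p4)
  step 5: p4  (read 2: p4→p4)
  step 6: p4  (read 2: p4→p4)

After reading 6 characters, M is in state p4.

p4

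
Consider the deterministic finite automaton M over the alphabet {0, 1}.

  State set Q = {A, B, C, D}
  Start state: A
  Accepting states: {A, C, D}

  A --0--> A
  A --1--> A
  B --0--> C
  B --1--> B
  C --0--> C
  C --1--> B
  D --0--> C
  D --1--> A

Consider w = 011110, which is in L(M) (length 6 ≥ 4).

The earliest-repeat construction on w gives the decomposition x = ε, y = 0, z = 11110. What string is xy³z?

00011110

xy^3z = ε·0·0·0·11110 = 00011110.
Reading y = 0 takes M from A back to A, so after x·y·y·y the machine is still in A, and z then leads to the accepting state A. Hence 00011110 ∈ L(M).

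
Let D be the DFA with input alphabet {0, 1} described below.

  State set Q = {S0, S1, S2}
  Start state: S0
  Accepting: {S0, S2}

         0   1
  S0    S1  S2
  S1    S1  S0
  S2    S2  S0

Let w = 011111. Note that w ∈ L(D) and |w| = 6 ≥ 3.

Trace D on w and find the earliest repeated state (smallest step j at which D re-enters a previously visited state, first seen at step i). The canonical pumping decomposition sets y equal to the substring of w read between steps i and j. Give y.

Run of D on w = 0 1 1 1 1 1:
  step 0: S0  (start)
  step 1: S1  (read 0: S0→S1)
  step 2: S0  (read 1: S1→S0)   ← first repeat (S0 seen earlier)
  step 3: S2  (read 1: S0→S2)
  step 4: S0  (read 1: S2→S0)
  step 5: S2  (read 1: S0→S2)
  step 6: S0  (read 1: S2→S0)

So i = 0, j = 2, giving x = w[0:0] = ε, y = w[0:2] = 01, z = w[2:6] = 1111.
Check: |xy| = 2 ≤ 3 and |y| = 2 ≥ 1. Reading y takes D from S0 back to S0, so every xyⁱz is accepted.
Pumping length from the standard proof: p = 3 (the number of states). The repeated state found above gives |xy| = j ≤ 3 and |y| = j − i ≥ 1.

01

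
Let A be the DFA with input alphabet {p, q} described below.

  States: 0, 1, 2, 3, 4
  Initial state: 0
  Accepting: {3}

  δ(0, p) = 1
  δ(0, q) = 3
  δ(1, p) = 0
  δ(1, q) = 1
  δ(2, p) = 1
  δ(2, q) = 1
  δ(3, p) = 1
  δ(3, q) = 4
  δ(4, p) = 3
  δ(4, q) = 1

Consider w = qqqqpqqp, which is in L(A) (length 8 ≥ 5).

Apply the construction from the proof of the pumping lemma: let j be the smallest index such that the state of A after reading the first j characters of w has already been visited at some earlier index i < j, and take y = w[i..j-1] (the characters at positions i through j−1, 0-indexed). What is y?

Run of A on w = q q q q p q q p:
  step 0: 0  (start)
  step 1: 3  (read q: 0→3)
  step 2: 4  (read q: 3→4)
  step 3: 1  (read q: 4→1)
  step 4: 1  (read q: 1→1)   ← first repeat (1 seen earlier)
  step 5: 0  (read p: 1→0)
  step 6: 3  (read q: 0→3)
  step 7: 4  (read q: 3→4)
  step 8: 3  (read p: 4→3)

So i = 3, j = 4, giving x = w[0:3] = qqq, y = w[3:4] = q, z = w[4:8] = pqqp.
Check: |xy| = 4 ≤ 5 and |y| = 1 ≥ 1. Reading y takes A from 1 back to 1, so every xyⁱz is accepted.

q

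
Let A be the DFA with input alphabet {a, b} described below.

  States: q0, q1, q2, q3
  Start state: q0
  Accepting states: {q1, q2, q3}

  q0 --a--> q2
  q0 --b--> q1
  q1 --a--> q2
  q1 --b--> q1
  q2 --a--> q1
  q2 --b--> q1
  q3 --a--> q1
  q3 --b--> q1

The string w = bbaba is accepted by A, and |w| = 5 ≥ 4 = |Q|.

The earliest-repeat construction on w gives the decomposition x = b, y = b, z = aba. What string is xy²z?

xy^2z = b·b·b·aba = bbbaba.
Reading y = b takes A from q1 back to q1, so after x·y·y the machine is still in q1, and z then leads to the accepting state q2. Hence bbbaba ∈ L(A).

bbbaba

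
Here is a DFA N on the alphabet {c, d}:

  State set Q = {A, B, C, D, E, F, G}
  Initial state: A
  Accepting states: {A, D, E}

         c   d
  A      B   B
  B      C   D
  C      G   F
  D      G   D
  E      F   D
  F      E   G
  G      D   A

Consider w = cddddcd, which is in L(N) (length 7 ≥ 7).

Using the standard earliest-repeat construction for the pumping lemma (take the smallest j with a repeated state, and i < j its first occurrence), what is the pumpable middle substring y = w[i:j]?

d

Run of N on w = c d d d d c d:
  step 0: A  (start)
  step 1: B  (read c: A→B)
  step 2: D  (read d: B→D)
  step 3: D  (read d: D→D)   ← first repeat (D seen earlier)
  step 4: D  (read d: D→D)
  step 5: D  (read d: D→D)
  step 6: G  (read c: D→G)
  step 7: A  (read d: G→A)

So i = 2, j = 3, giving x = w[0:2] = cd, y = w[2:3] = d, z = w[3:7] = ddcd.
Check: |xy| = 3 ≤ 7 and |y| = 1 ≥ 1. Reading y takes N from D back to D, so every xyⁱz is accepted.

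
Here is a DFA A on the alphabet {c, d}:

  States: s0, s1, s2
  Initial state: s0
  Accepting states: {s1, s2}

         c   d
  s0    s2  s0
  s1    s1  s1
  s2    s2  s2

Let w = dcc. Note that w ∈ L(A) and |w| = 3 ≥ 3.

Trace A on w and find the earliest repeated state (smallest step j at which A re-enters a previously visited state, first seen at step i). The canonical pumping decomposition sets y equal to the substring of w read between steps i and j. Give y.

d

State sequence: s0 -d-> s0 -c-> s2 -c-> s2
First repeat at step 1: s0 was already visited.

So i = 0, j = 1, giving x = w[0:0] = ε, y = w[0:1] = d, z = w[1:3] = cc.
Check: |xy| = 1 ≤ 3 and |y| = 1 ≥ 1. Reading y takes A from s0 back to s0, so every xyⁱz is accepted.
Since A has 3 states, any run of length ≥ 3 visits 3+1 states, so by pigeonhole some state repeats within the first 3 steps — that repeat gives the pumpable loop.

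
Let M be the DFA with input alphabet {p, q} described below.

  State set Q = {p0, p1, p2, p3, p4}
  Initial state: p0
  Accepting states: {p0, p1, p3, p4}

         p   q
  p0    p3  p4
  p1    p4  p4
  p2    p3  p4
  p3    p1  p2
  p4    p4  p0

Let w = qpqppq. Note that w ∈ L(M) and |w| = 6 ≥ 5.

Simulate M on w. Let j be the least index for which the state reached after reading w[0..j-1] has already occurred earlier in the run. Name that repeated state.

Run of M on w = q p q p p q:
  step 0: p0  (start)
  step 1: p4  (read q: p0→p4)
  step 2: p4  (read p: p4→p4)   ← first repeat (p4 seen earlier)
  step 3: p0  (read q: p4→p0)
  step 4: p3  (read p: p0→p3)
  step 5: p1  (read p: p3→p1)
  step 6: p4  (read q: p1→p4)

The earliest repeat is at step j = 2: M is in p4, which it already visited at step i = 1.
With |Q| = 5, pigeonhole forces a state repeat no later than step 5; the substring read between the first and second visits to that state can be pumped.

p4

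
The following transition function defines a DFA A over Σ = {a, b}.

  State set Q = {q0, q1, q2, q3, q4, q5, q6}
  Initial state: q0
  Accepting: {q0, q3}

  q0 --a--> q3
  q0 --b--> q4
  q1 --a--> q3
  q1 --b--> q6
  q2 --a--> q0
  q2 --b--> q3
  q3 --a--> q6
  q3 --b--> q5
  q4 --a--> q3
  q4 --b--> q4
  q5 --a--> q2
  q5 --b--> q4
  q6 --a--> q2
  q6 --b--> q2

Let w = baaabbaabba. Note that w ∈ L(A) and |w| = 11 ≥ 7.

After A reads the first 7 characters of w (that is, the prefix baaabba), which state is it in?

State sequence: q0 -b-> q4 -a-> q3 -a-> q6 -a-> q2 -b-> q3 -b-> q5 -a-> q2

After reading 7 characters, A is in state q2.

q2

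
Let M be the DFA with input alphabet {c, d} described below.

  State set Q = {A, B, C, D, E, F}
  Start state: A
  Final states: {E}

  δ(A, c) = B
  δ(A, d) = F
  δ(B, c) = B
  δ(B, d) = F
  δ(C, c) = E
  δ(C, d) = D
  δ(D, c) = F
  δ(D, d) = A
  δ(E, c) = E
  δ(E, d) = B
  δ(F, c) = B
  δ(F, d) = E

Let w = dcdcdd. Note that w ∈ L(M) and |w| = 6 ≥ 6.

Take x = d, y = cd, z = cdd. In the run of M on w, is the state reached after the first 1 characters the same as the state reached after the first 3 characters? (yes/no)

Run of M on the first 3 characters of w = d c d:
  step 0: A  (start)
  step 1: F  (read d: A→F)
  step 2: B  (read c: F→B)
  step 3: F  (read d: B→F)

After x (step 1): F. After xy (step 3): F.
They match, so y = cd drives M around a cycle from F back to itself; pumping y any number of times keeps M in F before reading z, and xyⁱz ∈ L(M) for every i ≥ 0.

yes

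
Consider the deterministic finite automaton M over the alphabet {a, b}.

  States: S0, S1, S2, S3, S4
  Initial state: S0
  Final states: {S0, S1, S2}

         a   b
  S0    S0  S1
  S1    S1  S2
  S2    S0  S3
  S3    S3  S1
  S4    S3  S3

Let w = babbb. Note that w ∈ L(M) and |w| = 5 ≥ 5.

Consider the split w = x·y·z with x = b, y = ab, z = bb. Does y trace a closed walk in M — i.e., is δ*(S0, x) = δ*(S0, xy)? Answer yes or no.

no

State sequence: S0 -b-> S1 -a-> S1 -b-> S2

After x (step 1): S1. After xy (step 3): S2.
They differ (S1 ≠ S2), so y is not a cycle from the state after x; this split is not the one the pumping-lemma construction produces, and pumping y need not keep the string in L(M).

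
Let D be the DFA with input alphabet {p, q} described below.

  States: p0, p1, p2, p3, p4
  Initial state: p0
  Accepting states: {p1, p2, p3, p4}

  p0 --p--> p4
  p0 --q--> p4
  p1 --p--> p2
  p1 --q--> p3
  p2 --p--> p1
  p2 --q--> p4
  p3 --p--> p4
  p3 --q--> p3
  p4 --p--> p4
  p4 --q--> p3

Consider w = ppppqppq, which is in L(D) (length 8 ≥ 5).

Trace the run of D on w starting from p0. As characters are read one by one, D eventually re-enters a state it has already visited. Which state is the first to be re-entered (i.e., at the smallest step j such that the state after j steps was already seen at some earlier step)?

p4

State sequence: p0 -p-> p4 -p-> p4 -p-> p4 -p-> p4 -q-> p3 -p-> p4 -p-> p4 -q-> p3
First repeat at step 2: p4 was already visited.

The earliest repeat is at step j = 2: D is in p4, which it already visited at step i = 1.
The DFA has 5 states, so the proof of the pumping lemma guarantees a repeated state among the first 5+1 visited; the segment between the two visits is the pumpable y.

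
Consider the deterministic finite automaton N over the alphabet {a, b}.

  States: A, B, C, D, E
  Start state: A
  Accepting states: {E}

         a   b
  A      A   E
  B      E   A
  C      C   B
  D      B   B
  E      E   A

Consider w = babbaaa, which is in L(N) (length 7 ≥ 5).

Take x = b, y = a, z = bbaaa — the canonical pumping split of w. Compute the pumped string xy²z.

baabbaaa

xy^2z = b·a·a·bbaaa = baabbaaa.
Reading y = a takes N from E back to E, so after x·y·y the machine is still in E, and z then leads to the accepting state E. Hence baabbaaa ∈ L(N).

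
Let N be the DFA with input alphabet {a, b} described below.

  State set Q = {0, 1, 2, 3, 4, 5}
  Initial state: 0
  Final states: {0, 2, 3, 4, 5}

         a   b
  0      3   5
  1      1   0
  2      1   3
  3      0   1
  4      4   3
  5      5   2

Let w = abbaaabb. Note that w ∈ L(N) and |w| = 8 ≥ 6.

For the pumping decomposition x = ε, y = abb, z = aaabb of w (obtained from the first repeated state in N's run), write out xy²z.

xy^2z = ε·abb·abb·aaabb = abbabbaaabb.
Reading y = abb takes N from 0 back to 0, so after x·y·y the machine is still in 0, and z then leads to the accepting state 0. Hence abbabbaaabb ∈ L(N).

abbabbaaabb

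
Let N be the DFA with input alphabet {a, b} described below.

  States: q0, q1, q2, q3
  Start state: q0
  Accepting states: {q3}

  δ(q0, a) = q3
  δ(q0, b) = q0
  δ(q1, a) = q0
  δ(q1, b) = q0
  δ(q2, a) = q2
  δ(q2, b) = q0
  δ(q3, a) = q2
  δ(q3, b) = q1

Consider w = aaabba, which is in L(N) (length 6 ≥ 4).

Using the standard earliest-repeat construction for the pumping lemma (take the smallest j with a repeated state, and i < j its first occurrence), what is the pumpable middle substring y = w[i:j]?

a

State sequence: q0 -a-> q3 -a-> q2 -a-> q2 -b-> q0 -b-> q0 -a-> q3
First repeat at step 3: q2 was already visited.

So i = 2, j = 3, giving x = w[0:2] = aa, y = w[2:3] = a, z = w[3:6] = bba.
Check: |xy| = 3 ≤ 4 and |y| = 1 ≥ 1. Reading y takes N from q2 back to q2, so every xyⁱz is accepted.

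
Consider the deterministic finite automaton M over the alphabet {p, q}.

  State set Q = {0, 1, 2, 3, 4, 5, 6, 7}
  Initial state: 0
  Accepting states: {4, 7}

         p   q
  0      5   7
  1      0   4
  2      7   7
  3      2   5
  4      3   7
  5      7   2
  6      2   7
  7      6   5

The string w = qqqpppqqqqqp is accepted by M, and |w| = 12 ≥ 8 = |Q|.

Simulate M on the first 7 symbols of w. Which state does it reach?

7

Run of M on the first 7 characters of w = q q q p p p q:
  step 0: 0  (start)
  step 1: 7  (read q: 0→7)
  step 2: 5  (read q: 7→5)
  step 3: 2  (read q: 5→2)
  step 4: 7  (read p: 2→7)
  step 5: 6  (read p: 7→6)
  step 6: 2  (read p: 6→2)
  step 7: 7  (read q: 2→7)

After reading 7 characters, M is in state 7.
(This kind of state-tracing is the core of the pumping-lemma construction: with 8 states, pigeonhole forces a repeat within the first 8 steps.)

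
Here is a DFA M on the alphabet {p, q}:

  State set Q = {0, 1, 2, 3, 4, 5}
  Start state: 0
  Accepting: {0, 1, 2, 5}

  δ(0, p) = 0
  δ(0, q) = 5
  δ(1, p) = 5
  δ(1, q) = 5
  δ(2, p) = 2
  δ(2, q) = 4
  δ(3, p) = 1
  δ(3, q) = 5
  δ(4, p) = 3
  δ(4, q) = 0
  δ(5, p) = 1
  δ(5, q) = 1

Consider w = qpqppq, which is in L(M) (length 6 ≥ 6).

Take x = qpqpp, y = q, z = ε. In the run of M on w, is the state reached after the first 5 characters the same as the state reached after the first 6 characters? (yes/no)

no

State sequence: 0 -q-> 5 -p-> 1 -q-> 5 -p-> 1 -p-> 5 -q-> 1

After x (step 5): 5. After xy (step 6): 1.
They differ (5 ≠ 1), so y is not a cycle from the state after x; this split is not the one the pumping-lemma construction produces, and pumping y need not keep the string in L(M).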